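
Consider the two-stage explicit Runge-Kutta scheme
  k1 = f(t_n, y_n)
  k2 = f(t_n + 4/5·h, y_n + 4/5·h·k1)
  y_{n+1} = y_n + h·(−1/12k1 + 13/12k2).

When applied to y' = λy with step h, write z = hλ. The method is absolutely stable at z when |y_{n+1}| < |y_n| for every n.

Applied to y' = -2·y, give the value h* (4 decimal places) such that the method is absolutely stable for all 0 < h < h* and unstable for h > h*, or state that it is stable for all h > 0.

Test eqn y'=λy, z=hλ:
  k1=λy_n ⇒ h·k1=z·y_n;  k2=λ(1+4/5z)y_n ⇒ h·k2=z(1+4/5z)y_n
  y_{n+1}/y_n = 1 − 1/12z + 13/12z(1+4/5z) = 1 + z + 13/15z²
  so R(z) = 1 + z + 13/15z².

Solve |R(x)|<1 on ℝ⁻.
x=-1.24: |R|=1.0926
R=1: x+13/15x²=0 ⇒ x=−15/13=-1.1538; min R=1−1/(4·13/15)=0.7115>−1
Confirm numerically:
  x=-1.065: |R|=0.91799 <1
  x=-1.007: |R|=0.87184 <1
  x=-0.766: |R|=0.74252 <1
  x=-0.551: |R|=0.71212 <1
  x=-1.689: |R|=1.78336 >1
  x=-1.480: |R|=1.41835 >1
  x=-1.301: |R|=1.16592 >1
So |R|<1 on (-1.1538, 0).

(-1.1538,0); λ=-2 ⇒ h* = (15/13)/2 = 0.5769.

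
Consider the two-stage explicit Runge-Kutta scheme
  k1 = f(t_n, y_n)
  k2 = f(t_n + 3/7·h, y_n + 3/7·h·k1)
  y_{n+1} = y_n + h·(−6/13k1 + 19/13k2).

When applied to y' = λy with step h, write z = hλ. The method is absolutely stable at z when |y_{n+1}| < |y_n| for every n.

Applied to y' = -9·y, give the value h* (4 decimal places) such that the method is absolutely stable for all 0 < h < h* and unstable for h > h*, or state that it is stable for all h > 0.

Test eqn y'=λy, z=hλ:
  k1=λy_n ⇒ h·k1=z·y_n;  k2=λ(1+3/7z)y_n ⇒ h·k2=z(1+3/7z)y_n
  y_{n+1}/y_n = 1 − 6/13z + 19/13z(1+3/7z) = 1 + z + 57/91z²
  so R(z) = 1 + z + 57/91z².

Solve |R(x)|<1 on ℝ⁻.
x=-0.96: |R|=0.6173
R=1: x+57/91x²=0 ⇒ x=−91/57=-1.5965; min R=1−1/(4·57/91)=0.6009>−1
Confirm numerically:
  x=-1.037: |R|=0.63658 <1
  x=-0.942: |R|=0.61382 <1
  x=-0.801: |R|=0.60088 <1
  x=-1.984: |R|=1.48157 >1
  x=-1.876: |R|=1.32844 >1
  x=-1.655: |R|=1.06065 >1
Stable set (-1.5965, 0).

(-1.5965,0); λ=-9 ⇒ h* = (91/57)/9 = 0.1774.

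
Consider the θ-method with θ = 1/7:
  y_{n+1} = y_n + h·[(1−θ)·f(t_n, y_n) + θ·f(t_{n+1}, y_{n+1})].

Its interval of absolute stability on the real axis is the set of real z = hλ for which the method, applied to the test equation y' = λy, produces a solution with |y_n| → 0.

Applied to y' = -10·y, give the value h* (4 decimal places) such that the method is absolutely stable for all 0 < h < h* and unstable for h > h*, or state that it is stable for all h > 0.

On y'=λy, z=hλ:
  y_{n+1} = y_n + z·[6/7·y_n + 1/7·y_{n+1}] ⇒ (1 − 1/7z)y_{n+1} = (1 + 6/7z)y_n
  so R(z) = (1 + 6/7z)/(1 − 1/7z).

Need |R(x)|<1, x<0.
x=-1.43: |R|=0.1874
R=−1: 1+6/7x = −1+1/7x ⇒ -5/7x=2 ⇒ x=2/(-5/7)=-2.8000
Confirm numerically:
  x=-2.645: |R|=0.91965 <1
  x=-2.606: |R|=0.89902 <1
  x=-2.431: |R|=0.80437 <1
  x=-2.315: |R|=0.73967 <1
  x=-2.967: |R|=1.08378 >1
  x=-2.921: |R|=1.06098 >1
  x=-2.882: |R|=1.04149 >1
So |R|<1 on (-2.8000, 0).

(-2.8000,0); λ=-10 ⇒ h* = (14/5)/10 = 0.2800.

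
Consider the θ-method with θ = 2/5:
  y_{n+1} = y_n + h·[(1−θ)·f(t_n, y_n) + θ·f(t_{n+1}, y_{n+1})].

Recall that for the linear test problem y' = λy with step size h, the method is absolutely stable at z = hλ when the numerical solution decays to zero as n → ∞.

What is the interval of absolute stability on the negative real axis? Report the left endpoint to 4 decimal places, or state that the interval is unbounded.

z∈(-10.0000,0).

On y'=λy, z=hλ:
  y_{n+1} = y_n + z·[3/5·y_n + 2/5·y_{n+1}] ⇒ (1 − 2/5z)y_{n+1} = (1 + 3/5z)y_n
  ⇒ R(z) = (1 + 3/5z)/(1 − 2/5z).

Find x<0 with |R(x)|<1.
x=-1.09: |R|=0.2409
R=−1: 1+3/5x = −1+2/5x ⇒ -1/5x=2 ⇒ x=2/(-1/5)=-10.0000
Confirm numerically:
  x=-9.078: |R|=0.96018 <1
  x=-7.758: |R|=0.89072 <1
  x=-6.987: |R|=0.84120 <1
  x=-10.579: |R|=1.02213 >1
  x=-10.234: |R|=1.00919 >1
So |R|<1 on (-10.0000, 0).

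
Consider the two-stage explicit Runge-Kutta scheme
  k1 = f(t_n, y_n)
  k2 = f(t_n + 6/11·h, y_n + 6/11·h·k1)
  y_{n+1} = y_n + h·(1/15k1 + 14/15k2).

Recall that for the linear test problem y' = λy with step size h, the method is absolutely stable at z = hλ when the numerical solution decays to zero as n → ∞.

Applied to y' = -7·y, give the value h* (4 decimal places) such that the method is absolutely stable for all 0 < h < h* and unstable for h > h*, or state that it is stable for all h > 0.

On y'=λy, z=hλ:
  k1=λy_n ⇒ h·k1=z·y_n;  k2=λ(1+6/11z)y_n ⇒ h·k2=z(1+6/11z)y_n
  y_{n+1}/y_n = 1 + 1/15z + 14/15z(1+6/11z) = 1 + z + 28/55z²
  ⇒ R(z) = 1 + z + 28/55z².

Boundary: |R(x)|=1, x<0.
x=-0.58: |R|=0.5913
R=1: x+28/55x²=0 ⇒ x=−55/28=-1.9643; min R=1−1/(4·28/55)=0.5089>−1
Confirm numerically:
  x=-1.557: |R|=0.67716 <1
  x=-1.225: |R|=0.53895 <1
  x=-1.075: |R|=0.51332 <1
  x=-1.066: |R|=0.51251 <1
  x=-2.472: |R|=1.63894 >1
  x=-2.261: |R|=1.34153 >1
Interval (-1.9643, 0).

(-1.9643,0); λ=-7 ⇒ h* = (55/28)/7 = 0.2806.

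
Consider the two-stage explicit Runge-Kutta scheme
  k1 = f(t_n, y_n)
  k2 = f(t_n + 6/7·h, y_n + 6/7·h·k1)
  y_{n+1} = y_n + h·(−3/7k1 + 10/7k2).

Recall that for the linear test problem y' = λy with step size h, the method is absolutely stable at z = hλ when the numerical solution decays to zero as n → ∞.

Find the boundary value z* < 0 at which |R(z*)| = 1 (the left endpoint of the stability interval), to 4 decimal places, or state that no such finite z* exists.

z* = -0.8167.

On y'=λy, z=hλ:
  k1=λy_n ⇒ h·k1=z·y_n;  k2=λ(1+6/7z)y_n ⇒ h·k2=z(1+6/7z)y_n
  y_{n+1}/y_n = 1 − 3/7z + 10/7z(1+6/7z) = 1 + z + 60/49z²
  so R(z) = 1 + z + 60/49z².

Need |R(x)|<1, x<0.
x=-1.33: |R|=1.8360
R=1: x+60/49x²=0 ⇒ x=−49/60=-0.8167; min R=1−1/(4·60/49)=0.7958>−1
Confirm numerically:
  x=-0.670: |R|=0.87967 <1
  x=-0.502: |R|=0.80658 <1
  x=-0.436: |R|=0.79677 <1
  x=-1.258: |R|=1.67983 >1
  x=-1.191: |R|=1.54592 >1
Stable set (-0.8167, 0).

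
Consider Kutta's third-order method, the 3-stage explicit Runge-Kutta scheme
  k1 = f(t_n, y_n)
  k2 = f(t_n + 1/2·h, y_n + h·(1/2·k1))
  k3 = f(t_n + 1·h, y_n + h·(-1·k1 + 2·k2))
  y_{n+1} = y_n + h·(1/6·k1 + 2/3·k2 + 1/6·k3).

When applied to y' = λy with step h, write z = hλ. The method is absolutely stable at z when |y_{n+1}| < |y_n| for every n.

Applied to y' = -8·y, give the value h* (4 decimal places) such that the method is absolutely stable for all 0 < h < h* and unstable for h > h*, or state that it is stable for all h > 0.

Test eqn y'=λy, z=hλ:
  order 3, 3-stage ⇒ R(z)=1+z+z^2/2+z^3/6
  (e.g. R(-1.3)=0.17883, |R|=0.17883)

Need |R(x)|<1, x<0.
x=-1.3: |R|=0.1788
|R(-2.29)|=0.6694 |R(-1.86)|=0.2027 |R(-1.55)|=0.0306
Bisect:
  x_lo=-3.2492 |R|=2.6878  x_hi=-0.2666 |R|=0.7658
  mid=-1.75792 |R|=0.11819 →hi
  mid=-2.50358 |R|=0.98500 →hi
  mid=-2.87641 |R|=1.70599 →lo
  mid=-2.69000 |R|=1.31613 →lo
  mid=-2.59679 |R|=1.14363 →lo
  mid=-2.55019 |R|=1.06263 →lo
  mid=-2.52688 |R|=1.02340 →lo
  ...
  [-2.51287,-2.51268] ⇒ x*=-2.5127
Stable set (-2.5127, 0).

(-2.5127,0); λ=-8 ⇒ h* = 0.3141.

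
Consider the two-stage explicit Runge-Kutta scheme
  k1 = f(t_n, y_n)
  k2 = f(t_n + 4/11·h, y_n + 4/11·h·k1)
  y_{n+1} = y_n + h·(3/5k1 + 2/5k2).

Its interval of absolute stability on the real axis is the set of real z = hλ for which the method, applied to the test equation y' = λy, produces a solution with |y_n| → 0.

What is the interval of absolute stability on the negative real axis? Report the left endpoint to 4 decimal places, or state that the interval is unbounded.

With y'=λy (z=hλ):
  k1=λy_n ⇒ h·k1=z·y_n;  k2=λ(1+4/11z)y_n ⇒ h·k2=z(1+4/11z)y_n
  y_{n+1}/y_n = 1 + 3/5z + 2/5z(1+4/11z) = 1 + z + 8/55z²
  R(z) = 1 + z + 8/55z².

Find x<0 with |R(x)|<1.
x=-0.94: |R|=0.1885
R=1: x+8/55x²=0 ⇒ x=−55/8=-6.8750; min R=1−1/(4·8/55)=-0.7188>−1
Confirm numerically:
  x=-5.177: |R|=0.27862 <1
  x=-3.362: |R|=0.71792 <1
  x=-3.227: |R|=0.71230 <1
  x=-6.946: |R|=1.07173 >1
  x=-6.912: |R|=1.03720 >1
So |R|<1 on (-6.8750, 0).

z∈(-6.8750,0).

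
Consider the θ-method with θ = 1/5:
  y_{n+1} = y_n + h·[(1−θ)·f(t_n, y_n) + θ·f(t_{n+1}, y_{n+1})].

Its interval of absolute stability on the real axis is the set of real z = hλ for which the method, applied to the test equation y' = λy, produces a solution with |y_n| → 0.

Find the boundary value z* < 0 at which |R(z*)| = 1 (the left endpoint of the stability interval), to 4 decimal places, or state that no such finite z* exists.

Test eqn y'=λy, z=hλ:
  y_{n+1} = y_n + z·[4/5·y_n + 1/5·y_{n+1}] ⇒ (1 − 1/5z)y_{n+1} = (1 + 4/5z)y_n
  so R(z) = (1 + 4/5z)/(1 − 1/5z).

Solve |R(x)|<1 on ℝ⁻.
x=-0.51: |R|=0.5372
R=−1: 1+4/5x = −1+1/5x ⇒ -3/5x=2 ⇒ x=2/(-3/5)=-3.3333
Confirm numerically:
  x=-2.840: |R|=0.81122 <1
  x=-2.017: |R|=0.43722 <1
  x=-1.861: |R|=0.35622 <1
  x=-1.833: |R|=0.34128 <1
  x=-3.696: |R|=1.12511 >1
  x=-3.687: |R|=1.12214 >1
  x=-3.605: |R|=1.09471 >1
Interval (-3.3333, 0).

left endpoint -3.3333.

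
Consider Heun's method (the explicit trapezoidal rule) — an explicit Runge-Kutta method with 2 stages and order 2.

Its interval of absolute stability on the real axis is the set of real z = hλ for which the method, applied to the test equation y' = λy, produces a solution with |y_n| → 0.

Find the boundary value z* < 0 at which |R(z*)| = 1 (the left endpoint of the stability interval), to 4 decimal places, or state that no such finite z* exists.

z* = -2.0000.

Set f=λy, z=hλ:
  order 2, 2-stage ⇒ R(z)=1+z+z^2/2
  (e.g. R(-0.9)=0.50500, |R|=0.50500)

Find x<0 with |R(x)|<1.
x=-0.9: |R|=0.5050
|R(-1.97)|=0.9704 |R(-1.44)|=0.5968 |R(-0.99)|=0.5000
Bisect:
  x_lo=-2.7379 |R|=2.0102  x_hi=-0.0581 |R|=0.9436
  mid=-1.39800 |R|=0.57920 →hi
  mid=-2.06796 |R|=1.07027 →lo
  mid=-1.73298 |R|=0.76863 →hi
  mid=-1.90047 |R|=0.90543 →hi
  mid=-1.98422 |R|=0.98434 →hi
  mid=-2.02609 |R|=1.02643 →lo
  mid=-2.00516 |R|=1.00517 →lo
  mid=-1.99469 |R|=0.99470 →hi
  mid=-1.99992 |R|=0.99992 →hi
  mid=-2.00254 |R|=1.00254 →lo
  ...
  [-2.00008,-1.99992] ⇒ x*=-2.0000
So |R|<1 on (-2.0000, 0).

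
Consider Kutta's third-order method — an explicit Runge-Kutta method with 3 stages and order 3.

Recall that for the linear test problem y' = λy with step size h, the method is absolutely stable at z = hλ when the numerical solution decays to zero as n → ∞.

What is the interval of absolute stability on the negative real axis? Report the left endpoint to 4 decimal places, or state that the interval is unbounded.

z∈(-2.5127,0).

Test eqn y'=λy, z=hλ:
  order 3, 3-stage ⇒ R(z)=1+z+z^2/2+z^3/6
  (e.g. R(-1.15)=0.25777, |R|=0.25777)

Solve |R(x)|<1 on ℝ⁻.
x=-1.15: |R|=0.2578
|R(-2.14)|=0.4836 |R(-2.05)|=0.3846 |R(-1.12)|=0.2730
Bisect:
  x_lo=-2.9571 |R|=1.8946  x_hi=-0.1372 |R|=0.8717
  mid=-1.54717 |R|=0.03245 →hi
  mid=-2.25213 |R|=0.61992 →hi
  mid=-2.60462 |R|=1.15757 →lo
  mid=-2.42837 |R|=0.86656 →hi
  mid=-2.51650 |R|=1.00618 →lo
  mid=-2.47243 |R|=0.93494 →hi
  mid=-2.49446 |R|=0.97020 →hi
  ...
  [-2.51288,-2.51271] ⇒ x*=-2.5127
Interval (-2.5127, 0).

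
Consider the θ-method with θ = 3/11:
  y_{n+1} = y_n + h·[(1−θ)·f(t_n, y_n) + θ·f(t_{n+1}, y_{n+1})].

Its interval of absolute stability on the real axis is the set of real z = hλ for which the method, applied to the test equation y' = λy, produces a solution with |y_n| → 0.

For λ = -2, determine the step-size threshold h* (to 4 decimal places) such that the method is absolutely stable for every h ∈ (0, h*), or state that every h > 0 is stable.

Test eqn y'=λy, z=hλ:
  y_{n+1} = y_n + z·[8/11·y_n + 3/11·y_{n+1}] ⇒ (1 − 3/11z)y_{n+1} = (1 + 8/11z)y_n
  so R(z) = (1 + 8/11z)/(1 − 3/11z).

Find x<0 with |R(x)|<1.
x=-1.46: |R|=0.0442
R=−1: 1+8/11x = −1+3/11x ⇒ -5/11x=2 ⇒ x=2/(-5/11)=-4.4000
Confirm numerically:
  x=-3.604: |R|=0.81753 <1
  x=-2.927: |R|=0.62767 <1
  x=-2.849: |R|=0.60326 <1
  x=-2.210: |R|=0.37890 <1
  x=-4.791: |R|=1.07705 >1
  x=-4.525: |R|=1.02543 >1
So |R|<1 on (-4.4000, 0).

(-4.4000,0); λ=-2 ⇒ h* = (22/5)/2 = 2.2000.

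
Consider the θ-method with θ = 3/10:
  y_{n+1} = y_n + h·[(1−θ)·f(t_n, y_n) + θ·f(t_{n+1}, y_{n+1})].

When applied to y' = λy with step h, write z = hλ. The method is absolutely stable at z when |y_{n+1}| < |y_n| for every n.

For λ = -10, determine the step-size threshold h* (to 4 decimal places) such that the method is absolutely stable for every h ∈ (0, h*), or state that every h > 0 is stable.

(-5.0000,0); λ=-10 ⇒ h* = (5)/10 = 0.5000.

Test eqn y'=λy, z=hλ:
  y_{n+1} = y_n + z·[7/10·y_n + 3/10·y_{n+1}] ⇒ (1 − 3/10z)y_{n+1} = (1 + 7/10z)y_n
  Hence R(z) = (1 + 7/10z)/(1 − 3/10z).

Solve |R(x)|<1 on ℝ⁻.
x=-1.08: |R|=0.1843
R=−1: 1+7/10x = −1+3/10x ⇒ -2/5x=2 ⇒ x=2/(-2/5)=-5.0000
Confirm numerically:
  x=-4.364: |R|=0.88983 <1
  x=-3.861: |R|=0.78891 <1
  x=-2.005: |R|=0.25195 <1
  x=-5.291: |R|=1.04499 >1
  x=-5.187: |R|=1.02926 >1
  x=-5.128: |R|=1.02017 >1
Stable set (-5.0000, 0).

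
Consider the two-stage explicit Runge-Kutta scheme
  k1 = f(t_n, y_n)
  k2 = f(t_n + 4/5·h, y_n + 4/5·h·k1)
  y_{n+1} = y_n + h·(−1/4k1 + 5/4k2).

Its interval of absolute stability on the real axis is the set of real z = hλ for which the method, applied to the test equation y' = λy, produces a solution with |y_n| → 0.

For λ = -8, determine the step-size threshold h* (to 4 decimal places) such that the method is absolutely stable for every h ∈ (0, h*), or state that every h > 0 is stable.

On y'=λy, z=hλ:
  k1=λy_n ⇒ h·k1=z·y_n;  k2=λ(1+4/5z)y_n ⇒ h·k2=z(1+4/5z)y_n
  y_{n+1}/y_n = 1 − 1/4z + 5/4z(1+4/5z) = 1 + z + z²
  so R(z) = 1 + z + z².

Boundary: |R(x)|=1, x<0.
x=-0.88: |R|=0.8944
R=1: x+1x²=0 ⇒ x=−1=-1.0000; min R=1−1/(4·1)=0.7500>−1
Confirm numerically:
  x=-0.955: |R|=0.95703 <1
  x=-0.928: |R|=0.93318 <1
  x=-0.779: |R|=0.82784 <1
  x=-0.747: |R|=0.81101 <1
  x=-1.433: |R|=1.62049 >1
  x=-1.287: |R|=1.36937 >1
Interval (-1.0000, 0).

(-1.0000,0); λ=-8 ⇒ h* = (1)/8 = 0.1250.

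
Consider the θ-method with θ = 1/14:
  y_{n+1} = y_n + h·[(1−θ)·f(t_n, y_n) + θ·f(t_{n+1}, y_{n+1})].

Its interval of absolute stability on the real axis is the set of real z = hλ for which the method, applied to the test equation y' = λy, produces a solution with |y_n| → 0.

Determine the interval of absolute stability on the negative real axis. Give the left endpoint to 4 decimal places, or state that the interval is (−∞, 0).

(-2.3333, 0).

Test eqn y'=λy, z=hλ:
  y_{n+1} = y_n + z·[13/14·y_n + 1/14·y_{n+1}] ⇒ (1 − 1/14z)y_{n+1} = (1 + 13/14z)y_n
  so R(z) = (1 + 13/14z)/(1 − 1/14z).

Solve |R(x)|<1 on ℝ⁻.
x=-1.5: |R|=0.3548
R=−1: 1+13/14x = −1+1/14x ⇒ -6/7x=2 ⇒ x=2/(-6/7)=-2.3333
Confirm numerically:
  x=-2.266: |R|=0.95033 <1
  x=-1.998: |R|=0.74847 <1
  x=-1.348: |R|=0.22961 <1
  x=-2.477: |R|=1.10463 >1
  x=-2.469: |R|=1.09885 >1
So |R|<1 on (-2.3333, 0).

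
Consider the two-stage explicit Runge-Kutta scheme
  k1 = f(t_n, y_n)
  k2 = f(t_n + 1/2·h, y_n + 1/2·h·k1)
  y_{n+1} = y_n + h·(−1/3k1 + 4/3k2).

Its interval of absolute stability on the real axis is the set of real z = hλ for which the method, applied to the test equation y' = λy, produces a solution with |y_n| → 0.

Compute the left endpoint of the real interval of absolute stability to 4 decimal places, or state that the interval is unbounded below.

Set f=λy, z=hλ:
  k1=λy_n ⇒ h·k1=z·y_n;  k2=λ(1+1/2z)y_n ⇒ h·k2=z(1+1/2z)y_n
  y_{n+1}/y_n = 1 − 1/3z + 4/3z(1+1/2z) = 1 + z + 2/3z²
  so R(z) = 1 + z + 2/3z².

Solve |R(x)|<1 on ℝ⁻.
x=-1.25: |R|=0.7917
R=1: x+2/3x²=0 ⇒ x=−3/2=-1.5000; min R=1−1/(4·2/3)=0.6250>−1
Confirm numerically:
  x=-1.476: |R|=0.97638 <1
  x=-1.060: |R|=0.68907 <1
  x=-0.937: |R|=0.64831 <1
  x=-0.609: |R|=0.63825 <1
  x=-1.974: |R|=1.62378 >1
  x=-1.683: |R|=1.20533 >1
Interval (-1.5000, 0).

z* = -1.5000.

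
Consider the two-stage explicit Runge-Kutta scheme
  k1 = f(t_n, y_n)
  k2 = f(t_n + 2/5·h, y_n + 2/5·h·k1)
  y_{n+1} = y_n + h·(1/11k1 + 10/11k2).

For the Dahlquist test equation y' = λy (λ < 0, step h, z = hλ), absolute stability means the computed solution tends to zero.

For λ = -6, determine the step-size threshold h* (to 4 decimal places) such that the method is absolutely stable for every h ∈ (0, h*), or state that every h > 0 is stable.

With y'=λy (z=hλ):
  k1=λy_n ⇒ h·k1=z·y_n;  k2=λ(1+2/5z)y_n ⇒ h·k2=z(1+2/5z)y_n
  y_{n+1}/y_n = 1 + 1/11z + 10/11z(1+2/5z) = 1 + z + 4/11z²
  so R(z) = 1 + z + 4/11z².

Boundary: |R(x)|=1, x<0.
x=-0.94: |R|=0.3813
R=1: x+4/11x²=0 ⇒ x=−11/4=-2.7500; min R=1−1/(4·4/11)=0.3125>−1
Confirm numerically:
  x=-2.188: |R|=0.55285 <1
  x=-1.876: |R|=0.40377 <1
  x=-1.869: |R|=0.40124 <1
  x=-3.340: |R|=1.71658 >1
  x=-2.791: |R|=1.04161 >1
So |R|<1 on (-2.7500, 0).

(-2.7500,0); λ=-6 ⇒ h* = (11/4)/6 = 0.4583.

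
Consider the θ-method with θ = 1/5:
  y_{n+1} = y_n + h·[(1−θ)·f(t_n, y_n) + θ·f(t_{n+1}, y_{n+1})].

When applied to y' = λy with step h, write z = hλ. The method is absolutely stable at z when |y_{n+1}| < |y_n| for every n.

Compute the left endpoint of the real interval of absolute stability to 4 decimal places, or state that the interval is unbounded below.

z* = -3.3333.

With y'=λy (z=hλ):
  y_{n+1} = y_n + z·[4/5·y_n + 1/5·y_{n+1}] ⇒ (1 − 1/5z)y_{n+1} = (1 + 4/5z)y_n
  so R(z) = (1 + 4/5z)/(1 − 1/5z).

Need |R(x)|<1, x<0.
x=-0.46: |R|=0.5788
R=−1: 1+4/5x = −1+1/5x ⇒ -3/5x=2 ⇒ x=2/(-3/5)=-3.3333
Confirm numerically:
  x=-2.787: |R|=0.78952 <1
  x=-2.412: |R|=0.62709 <1
  x=-1.886: |R|=0.36945 <1
  x=-1.878: |R|=0.36522 <1
  x=-3.829: |R|=1.16842 >1
  x=-3.704: |R|=1.12776 >1
  x=-3.441: |R|=1.03827 >1
Interval (-3.3333, 0).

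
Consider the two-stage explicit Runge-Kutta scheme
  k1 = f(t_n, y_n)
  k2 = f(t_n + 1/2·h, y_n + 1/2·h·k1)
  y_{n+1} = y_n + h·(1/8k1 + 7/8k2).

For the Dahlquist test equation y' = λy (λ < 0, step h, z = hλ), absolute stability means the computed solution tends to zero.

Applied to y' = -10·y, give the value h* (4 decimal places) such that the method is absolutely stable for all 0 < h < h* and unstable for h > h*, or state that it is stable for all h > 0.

(-2.2857,0); λ=-10 ⇒ h* = (16/7)/10 = 0.2286.

On y'=λy, z=hλ:
  k1=λy_n ⇒ h·k1=z·y_n;  k2=λ(1+1/2z)y_n ⇒ h·k2=z(1+1/2z)y_n
  y_{n+1}/y_n = 1 + 1/8z + 7/8z(1+1/2z) = 1 + z + 7/16z²
  R(z) = 1 + z + 7/16z².

Find x<0 with |R(x)|<1.
x=-0.3: |R|=0.7394
R=1: x+7/16x²=0 ⇒ x=−16/7=-2.2857; min R=1−1/(4·7/16)=0.4286>−1
Confirm numerically:
  x=-2.247: |R|=0.96194 <1
  x=-1.586: |R|=0.51449 <1
  x=-0.978: |R|=0.44046 <1
  x=-2.844: |R|=1.69465 >1
  x=-2.693: |R|=1.47986 >1
Stable set (-2.2857, 0).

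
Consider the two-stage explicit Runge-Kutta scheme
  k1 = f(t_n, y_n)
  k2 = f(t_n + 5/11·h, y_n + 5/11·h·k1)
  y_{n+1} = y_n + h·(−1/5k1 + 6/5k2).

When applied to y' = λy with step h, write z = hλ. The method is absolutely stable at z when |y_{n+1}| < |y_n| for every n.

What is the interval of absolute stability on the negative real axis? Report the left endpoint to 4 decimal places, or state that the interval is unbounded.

On y'=λy, z=hλ:
  k1=λy_n ⇒ h·k1=z·y_n;  k2=λ(1+5/11z)y_n ⇒ h·k2=z(1+5/11z)y_n
  y_{n+1}/y_n = 1 − 1/5z + 6/5z(1+5/11z) = 1 + z + 6/11z²
  so R(z) = 1 + z + 6/11z².

Find x<0 with |R(x)|<1.
x=-0.65: |R|=0.5805
R=1: x+6/11x²=0 ⇒ x=−11/6=-1.8333; min R=1−1/(4·6/11)=0.5417>−1
Confirm numerically:
  x=-1.511: |R|=0.73434 <1
  x=-1.201: |R|=0.58576 <1
  x=-1.149: |R|=0.57111 <1
  x=-1.045: |R|=0.55065 <1
  x=-2.401: |R|=1.74344 >1
  x=-2.312: |R|=1.60364 >1
  x=-2.275: |R|=1.54807 >1
So |R|<1 on (-1.8333, 0).

z∈(-1.8333,0).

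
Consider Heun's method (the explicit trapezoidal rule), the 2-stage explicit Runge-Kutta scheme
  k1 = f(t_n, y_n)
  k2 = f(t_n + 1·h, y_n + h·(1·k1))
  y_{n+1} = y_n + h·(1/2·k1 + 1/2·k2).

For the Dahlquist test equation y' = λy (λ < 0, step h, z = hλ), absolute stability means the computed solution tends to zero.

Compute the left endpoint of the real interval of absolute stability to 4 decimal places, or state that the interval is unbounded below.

z* = -2.0000.

Test eqn y'=λy, z=hλ:
  order 2, 2-stage ⇒ R(z)=1+z+z^2/2
  (e.g. R(-0.84)=0.51280, |R|=0.51280)

Boundary: |R(x)|=1, x<0.
x=-0.84: |R|=0.5128
|R(-2.31)|=1.3580 |R(-2.21)|=1.2320 |R(-2.13)|=1.1384
Bisect:
  x_lo=-2.3917 |R|=1.4684  x_hi=-0.1640 |R|=0.8495
  mid=-1.27783 |R|=0.53860 →hi
  mid=-1.83476 |R|=0.84841 →hi
  mid=-2.11322 |R|=1.11963 →lo
  mid=-1.97399 |R|=0.97433 →hi
  mid=-2.04361 |R|=1.04456 →lo
  mid=-2.00880 |R|=1.00884 →lo
  mid=-1.99140 |R|=0.99143 →hi
  mid=-2.00010 |R|=1.00010 →lo
  mid=-1.99575 |R|=0.99576 →hi
  mid=-1.99792 |R|=0.99792 →hi
  ...
  [-2.00010,-1.99996] ⇒ x*=-2.0000
Stable set (-2.0000, 0).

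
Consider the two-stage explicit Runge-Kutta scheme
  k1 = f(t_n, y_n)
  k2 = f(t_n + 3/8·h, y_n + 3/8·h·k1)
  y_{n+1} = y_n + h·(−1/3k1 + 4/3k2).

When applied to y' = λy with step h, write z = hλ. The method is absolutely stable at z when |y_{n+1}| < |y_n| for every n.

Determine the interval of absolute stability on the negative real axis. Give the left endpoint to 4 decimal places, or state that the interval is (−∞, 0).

With y'=λy (z=hλ):
  k1=λy_n ⇒ h·k1=z·y_n;  k2=λ(1+3/8z)y_n ⇒ h·k2=z(1+3/8z)y_n
  y_{n+1}/y_n = 1 − 1/3z + 4/3z(1+3/8z) = 1 + z + 1/2z²
  so R(z) = 1 + z + 1/2z².

Boundary: |R(x)|=1, x<0.
x=-0.54: |R|=0.6058
R=1: x+1/2x²=0 ⇒ x=−2=-2.0000; min R=1−1/(4·1/2)=0.5000>−1
Confirm numerically:
  x=-1.843: |R|=0.85532 <1
  x=-1.707: |R|=0.74992 <1
  x=-1.663: |R|=0.71978 <1
  x=-0.801: |R|=0.51980 <1
  x=-2.272: |R|=1.30899 >1
  x=-2.213: |R|=1.23568 >1
So |R|<1 on (-2.0000, 0).

z∈(-2.0000,0).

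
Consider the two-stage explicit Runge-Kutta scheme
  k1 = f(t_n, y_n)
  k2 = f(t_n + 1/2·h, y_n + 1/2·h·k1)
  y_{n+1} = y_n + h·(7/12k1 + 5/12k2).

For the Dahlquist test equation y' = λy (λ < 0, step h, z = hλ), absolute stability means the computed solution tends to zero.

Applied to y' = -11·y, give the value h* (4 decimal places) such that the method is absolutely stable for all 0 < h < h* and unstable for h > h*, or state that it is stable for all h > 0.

(-4.8000,0); λ=-11 ⇒ h* = (24/5)/11 = 0.4364.

Set f=λy, z=hλ:
  k1=λy_n ⇒ h·k1=z·y_n;  k2=λ(1+1/2z)y_n ⇒ h·k2=z(1+1/2z)y_n
  y_{n+1}/y_n = 1 + 7/12z + 5/12z(1+1/2z) = 1 + z + 5/24z²
  Hence R(z) = 1 + z + 5/24z².

Need |R(x)|<1, x<0.
x=-1.11: |R|=0.1467
R=1: x+5/24x²=0 ⇒ x=−24/5=-4.8000; min R=1−1/(4·5/24)=-0.2000>−1
Confirm numerically:
  x=-4.264: |R|=0.52385 <1
  x=-3.756: |R|=0.18307 <1
  x=-2.298: |R|=0.19783 <1
  x=-5.170: |R|=1.39852 >1
  x=-5.039: |R|=1.25090 >1
  x=-4.977: |R|=1.18353 >1
Stable set (-4.8000, 0).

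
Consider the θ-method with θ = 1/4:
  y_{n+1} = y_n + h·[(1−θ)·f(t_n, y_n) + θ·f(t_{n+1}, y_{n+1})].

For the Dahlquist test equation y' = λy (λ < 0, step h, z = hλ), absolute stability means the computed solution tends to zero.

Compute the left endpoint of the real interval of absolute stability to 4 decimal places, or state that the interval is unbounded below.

z* = -4.0000.

On y'=λy, z=hλ:
  y_{n+1} = y_n + z·[3/4·y_n + 1/4·y_{n+1}] ⇒ (1 − 1/4z)y_{n+1} = (1 + 3/4z)y_n
  R(z) = (1 + 3/4z)/(1 − 1/4z).

Solve |R(x)|<1 on ℝ⁻.
x=-0.34: |R|=0.6866
R=−1: 1+3/4x = −1+1/4x ⇒ -1/2x=2 ⇒ x=2/(-1/2)=-4.0000
Confirm numerically:
  x=-3.290: |R|=0.80521 <1
  x=-3.260: |R|=0.79614 <1
  x=-2.346: |R|=0.47873 <1
  x=-4.381: |R|=1.09092 >1
  x=-4.178: |R|=1.04353 >1
Stable set (-4.0000, 0).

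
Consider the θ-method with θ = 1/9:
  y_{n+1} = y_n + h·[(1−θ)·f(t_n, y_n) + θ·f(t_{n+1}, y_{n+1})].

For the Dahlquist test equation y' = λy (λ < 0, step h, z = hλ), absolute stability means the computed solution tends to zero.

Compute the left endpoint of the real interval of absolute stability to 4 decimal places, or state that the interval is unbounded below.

Set f=λy, z=hλ:
  y_{n+1} = y_n + z·[8/9·y_n + 1/9·y_{n+1}] ⇒ (1 − 1/9z)y_{n+1} = (1 + 8/9z)y_n
  so R(z) = (1 + 8/9z)/(1 − 1/9z).

Solve |R(x)|<1 on ℝ⁻.
x=-0.95: |R|=0.1407
R=−1: 1+8/9x = −1+1/9x ⇒ -7/9x=2 ⇒ x=2/(-7/9)=-2.5714
Confirm numerically:
  x=-2.096: |R|=0.70007 <1
  x=-1.562: |R|=0.33100 <1
  x=-1.310: |R|=0.14355 <1
  x=-1.246: |R|=0.09448 <1
  x=-2.765: |R|=1.11517 >1
  x=-2.749: |R|=1.10580 >1
So |R|<1 on (-2.5714, 0).

left endpoint -2.5714.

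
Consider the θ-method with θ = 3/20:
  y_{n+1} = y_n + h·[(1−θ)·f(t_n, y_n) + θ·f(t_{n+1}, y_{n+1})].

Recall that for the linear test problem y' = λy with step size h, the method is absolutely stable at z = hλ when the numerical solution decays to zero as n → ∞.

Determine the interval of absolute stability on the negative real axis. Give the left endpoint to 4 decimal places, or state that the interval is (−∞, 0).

Test eqn y'=λy, z=hλ:
  y_{n+1} = y_n + z·[17/20·y_n + 3/20·y_{n+1}] ⇒ (1 − 3/20z)y_{n+1} = (1 + 17/20z)y_n
  R(z) = (1 + 17/20z)/(1 − 3/20z).

Solve |R(x)|<1 on ℝ⁻.
x=-0.4: |R|=0.6226
R=−1: 1+17/20x = −1+3/20x ⇒ -7/10x=2 ⇒ x=2/(-7/10)=-2.8571
Confirm numerically:
  x=-2.746: |R|=0.94490 <1
  x=-2.111: |R|=0.60331 <1
  x=-1.728: |R|=0.37230 <1
  x=-1.474: |R|=0.20711 <1
  x=-3.324: |R|=1.21807 >1
  x=-3.315: |R|=1.21406 >1
Stable set (-2.8571, 0).

z∈(-2.8571,0).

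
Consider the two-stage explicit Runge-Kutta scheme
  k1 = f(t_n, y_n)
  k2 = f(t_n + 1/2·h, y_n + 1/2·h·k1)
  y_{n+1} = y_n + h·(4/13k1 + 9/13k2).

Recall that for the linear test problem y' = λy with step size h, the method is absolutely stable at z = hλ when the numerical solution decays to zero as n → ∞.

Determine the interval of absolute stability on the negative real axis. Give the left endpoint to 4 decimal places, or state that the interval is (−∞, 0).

(-2.8889, 0).

On y'=λy, z=hλ:
  k1=λy_n ⇒ h·k1=z·y_n;  k2=λ(1+1/2z)y_n ⇒ h·k2=z(1+1/2z)y_n
  y_{n+1}/y_n = 1 + 4/13z + 9/13z(1+1/2z) = 1 + z + 9/26z²
  ⇒ R(z) = 1 + z + 9/26z².

Need |R(x)|<1, x<0.
x=-1.64: |R|=0.2910
R=1: x+9/26x²=0 ⇒ x=−26/9=-2.8889; min R=1−1/(4·9/26)=0.2778>−1
Confirm numerically:
  x=-2.629: |R|=0.76349 <1
  x=-2.623: |R|=0.75858 <1
  x=-1.250: |R|=0.29087 <1
  x=-3.254: |R|=1.41126 >1
  x=-3.075: |R|=1.19810 >1
Stable set (-2.8889, 0).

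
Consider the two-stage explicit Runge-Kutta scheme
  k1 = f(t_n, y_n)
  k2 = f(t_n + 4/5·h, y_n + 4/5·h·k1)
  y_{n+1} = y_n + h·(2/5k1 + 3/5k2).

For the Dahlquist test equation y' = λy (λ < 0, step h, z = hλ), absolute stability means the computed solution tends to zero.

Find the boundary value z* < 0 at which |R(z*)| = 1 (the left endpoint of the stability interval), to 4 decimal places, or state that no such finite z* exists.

Set f=λy, z=hλ:
  k1=λy_n ⇒ h·k1=z·y_n;  k2=λ(1+4/5z)y_n ⇒ h·k2=z(1+4/5z)y_n
  y_{n+1}/y_n = 1 + 2/5z + 3/5z(1+4/5z) = 1 + z + 12/25z²
  so R(z) = 1 + z + 12/25z².

Boundary: |R(x)|=1, x<0.
x=-1.27: |R|=0.5042
R=1: x+12/25x²=0 ⇒ x=−25/12=-2.0833; min R=1−1/(4·12/25)=0.4792>−1
Confirm numerically:
  x=-2.030: |R|=0.94803 <1
  x=-1.455: |R|=0.56117 <1
  x=-1.277: |R|=0.50575 <1
  x=-0.937: |R|=0.48443 <1
  x=-2.503: |R|=1.50420 >1
  x=-2.228: |R|=1.15471 >1
  x=-2.202: |R|=1.12543 >1
So |R|<1 on (-2.0833, 0).

z* = -2.0833.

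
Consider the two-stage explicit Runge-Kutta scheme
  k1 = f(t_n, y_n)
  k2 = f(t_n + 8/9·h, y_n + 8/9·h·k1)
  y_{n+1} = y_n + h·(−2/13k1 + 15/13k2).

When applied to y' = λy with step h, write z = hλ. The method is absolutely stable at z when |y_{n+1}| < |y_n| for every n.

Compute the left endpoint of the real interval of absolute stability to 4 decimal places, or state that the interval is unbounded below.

z* = -0.9750.

Set f=λy, z=hλ:
  k1=λy_n ⇒ h·k1=z·y_n;  k2=λ(1+8/9z)y_n ⇒ h·k2=z(1+8/9z)y_n
  y_{n+1}/y_n = 1 − 2/13z + 15/13z(1+8/9z) = 1 + z + 40/39z²
  Hence R(z) = 1 + z + 40/39z².

Boundary: |R(x)|=1, x<0.
x=-0.81: |R|=0.8629
R=1: x+40/39x²=0 ⇒ x=−39/40=-0.9750; min R=1−1/(4·40/39)=0.7562>−1
Confirm numerically:
  x=-0.678: |R|=0.79347 <1
  x=-0.623: |R|=0.77508 <1
  x=-0.459: |R|=0.75708 <1
  x=-0.403: |R|=0.76357 <1
  x=-1.550: |R|=1.91410 >1
  x=-1.520: |R|=1.84964 >1
Stable set (-0.9750, 0).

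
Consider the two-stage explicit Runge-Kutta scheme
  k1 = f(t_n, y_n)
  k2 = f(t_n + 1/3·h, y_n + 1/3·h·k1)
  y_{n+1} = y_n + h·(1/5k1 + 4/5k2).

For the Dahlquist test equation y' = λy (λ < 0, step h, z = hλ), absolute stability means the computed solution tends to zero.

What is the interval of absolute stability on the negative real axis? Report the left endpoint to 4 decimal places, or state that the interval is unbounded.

With y'=λy (z=hλ):
  k1=λy_n ⇒ h·k1=z·y_n;  k2=λ(1+1/3z)y_n ⇒ h·k2=z(1+1/3z)y_n
  y_{n+1}/y_n = 1 + 1/5z + 4/5z(1+1/3z) = 1 + z + 4/15z²
  ⇒ R(z) = 1 + z + 4/15z².

Boundary: |R(x)|=1, x<0.
x=-1.8: |R|=0.0640
R=1: x+4/15x²=0 ⇒ x=−15/4=-3.7500; min R=1−1/(4·4/15)=0.0625>−1
Confirm numerically:
  x=-3.138: |R|=0.48788 <1
  x=-2.523: |R|=0.17447 <1
  x=-1.938: |R|=0.06356 <1
  x=-1.552: |R|=0.09032 <1
  x=-4.311: |R|=1.64493 >1
  x=-4.226: |R|=1.53642 >1
  x=-3.887: |R|=1.14201 >1
Stable set (-3.7500, 0).

z∈(-3.7500,0).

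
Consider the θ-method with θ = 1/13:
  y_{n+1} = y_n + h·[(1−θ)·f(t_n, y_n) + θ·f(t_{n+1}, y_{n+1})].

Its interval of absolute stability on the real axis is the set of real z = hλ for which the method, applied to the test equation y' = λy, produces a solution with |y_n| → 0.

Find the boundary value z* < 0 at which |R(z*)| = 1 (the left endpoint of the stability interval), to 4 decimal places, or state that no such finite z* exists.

With y'=λy (z=hλ):
  y_{n+1} = y_n + z·[12/13·y_n + 1/13·y_{n+1}] ⇒ (1 − 1/13z)y_{n+1} = (1 + 12/13z)y_n
  Hence R(z) = (1 + 12/13z)/(1 − 1/13z).

Boundary: |R(x)|=1, x<0.
x=-0.33: |R|=0.6782
R=−1: 1+12/13x = −1+1/13x ⇒ -11/13x=2 ⇒ x=2/(-11/13)=-2.3636
Confirm numerically:
  x=-2.226: |R|=0.90056 <1
  x=-1.972: |R|=0.71226 <1
  x=-1.661: |R|=0.47282 <1
  x=-2.510: |R|=1.10380 >1
  x=-2.413: |R|=1.03523 >1
  x=-2.411: |R|=1.03381 >1
Stable set (-2.3636, 0).

left endpoint -2.3636.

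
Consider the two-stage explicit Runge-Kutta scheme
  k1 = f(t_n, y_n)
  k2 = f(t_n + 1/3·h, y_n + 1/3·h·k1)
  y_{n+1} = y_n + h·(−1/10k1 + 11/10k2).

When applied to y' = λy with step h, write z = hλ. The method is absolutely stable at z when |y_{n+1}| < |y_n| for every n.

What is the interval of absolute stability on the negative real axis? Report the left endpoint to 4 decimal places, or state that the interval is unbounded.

(-2.7273, 0).

On y'=λy, z=hλ:
  k1=λy_n ⇒ h·k1=z·y_n;  k2=λ(1+1/3z)y_n ⇒ h·k2=z(1+1/3z)y_n
  y_{n+1}/y_n = 1 − 1/10z + 11/10z(1+1/3z) = 1 + z + 11/30z²
  Hence R(z) = 1 + z + 11/30z².

Boundary: |R(x)|=1, x<0.
x=-0.46: |R|=0.6176
R=1: x+11/30x²=0 ⇒ x=−30/11=-2.7273; min R=1−1/(4·11/30)=0.3182>−1
Confirm numerically:
  x=-2.615: |R|=0.89235 <1
  x=-2.517: |R|=0.80594 <1
  x=-1.735: |R|=0.36875 <1
  x=-1.165: |R|=0.33265 <1
  x=-2.854: |R|=1.13262 >1
  x=-2.766: |R|=1.03928 >1
Stable set (-2.7273, 0).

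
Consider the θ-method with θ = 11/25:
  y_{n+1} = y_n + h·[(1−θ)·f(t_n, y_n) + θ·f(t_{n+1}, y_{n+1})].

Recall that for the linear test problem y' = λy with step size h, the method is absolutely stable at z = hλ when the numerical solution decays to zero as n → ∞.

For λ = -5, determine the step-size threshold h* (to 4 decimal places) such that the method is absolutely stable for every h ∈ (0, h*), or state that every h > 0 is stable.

Test eqn y'=λy, z=hλ:
  y_{n+1} = y_n + z·[14/25·y_n + 11/25·y_{n+1}] ⇒ (1 − 11/25z)y_{n+1} = (1 + 14/25z)y_n
  Hence R(z) = (1 + 14/25z)/(1 − 11/25z).

Find x<0 with |R(x)|<1.
x=-1.42: |R|=0.1260
R=−1: 1+14/25x = −1+11/25x ⇒ -3/25x=2 ⇒ x=2/(-3/25)=-16.6667
Confirm numerically:
  x=-12.999: |R|=0.93450 <1
  x=-11.389: |R|=0.89464 <1
  x=-11.151: |R|=0.88794 <1
  x=-17.241: |R|=1.00803 >1
  x=-16.996: |R|=1.00466 >1
  x=-16.860: |R|=1.00276 >1
So |R|<1 on (-16.6667, 0).

(-16.6667,0); λ=-5 ⇒ h* = (50/3)/5 = 3.3333.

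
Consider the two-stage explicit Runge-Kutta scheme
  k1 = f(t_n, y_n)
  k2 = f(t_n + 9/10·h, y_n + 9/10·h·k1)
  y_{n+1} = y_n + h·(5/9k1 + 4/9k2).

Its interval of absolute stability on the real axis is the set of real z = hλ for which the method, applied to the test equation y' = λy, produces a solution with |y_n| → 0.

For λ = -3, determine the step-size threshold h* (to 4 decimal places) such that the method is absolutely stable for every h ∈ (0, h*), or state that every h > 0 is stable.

Test eqn y'=λy, z=hλ:
  k1=λy_n ⇒ h·k1=z·y_n;  k2=λ(1+9/10z)y_n ⇒ h·k2=z(1+9/10z)y_n
  y_{n+1}/y_n = 1 + 5/9z + 4/9z(1+9/10z) = 1 + z + 2/5z²
  so R(z) = 1 + z + 2/5z².

Find x<0 with |R(x)|<1.
x=-0.77: |R|=0.4672
R=1: x+2/5x²=0 ⇒ x=−5/2=-2.5000; min R=1−1/(4·2/5)=0.3750>−1
Confirm numerically:
  x=-2.322: |R|=0.83467 <1
  x=-2.308: |R|=0.82275 <1
  x=-2.001: |R|=0.60060 <1
  x=-1.209: |R|=0.37567 <1
  x=-3.098: |R|=1.74104 >1
  x=-3.080: |R|=1.71456 >1
Stable set (-2.5000, 0).

(-2.5000,0); λ=-3 ⇒ h* = (5/2)/3 = 0.8333.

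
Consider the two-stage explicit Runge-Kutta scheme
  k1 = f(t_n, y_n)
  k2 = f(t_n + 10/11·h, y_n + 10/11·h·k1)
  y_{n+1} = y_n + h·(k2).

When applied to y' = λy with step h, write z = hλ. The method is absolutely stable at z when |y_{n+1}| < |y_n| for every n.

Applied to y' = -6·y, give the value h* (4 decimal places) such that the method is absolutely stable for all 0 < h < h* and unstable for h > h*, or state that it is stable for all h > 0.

Test eqn y'=λy, z=hλ:
  k1=λy_n ⇒ h·k1=z·y_n;  k2=λ(1+10/11z)y_n ⇒ h·k2=z(1+10/11z)y_n
  y_{n+1}/y_n = 1 + z(1+10/11z) = 1 + z + 10/11z²
  R(z) = 1 + z + 10/11z².

Find x<0 with |R(x)|<1.
x=-0.36: |R|=0.7578
R=1: x+10/11x²=0 ⇒ x=−11/10=-1.1000; min R=1−1/(4·10/11)=0.7250>−1
Confirm numerically:
  x=-0.899: |R|=0.83573 <1
  x=-0.623: |R|=0.72984 <1
  x=-0.488: |R|=0.72849 <1
  x=-0.449: |R|=0.73427 <1
  x=-1.208: |R|=1.11860 >1
  x=-1.166: |R|=1.06996 >1
So |R|<1 on (-1.1000, 0).

(-1.1000,0); λ=-6 ⇒ h* = (11/10)/6 = 0.1833.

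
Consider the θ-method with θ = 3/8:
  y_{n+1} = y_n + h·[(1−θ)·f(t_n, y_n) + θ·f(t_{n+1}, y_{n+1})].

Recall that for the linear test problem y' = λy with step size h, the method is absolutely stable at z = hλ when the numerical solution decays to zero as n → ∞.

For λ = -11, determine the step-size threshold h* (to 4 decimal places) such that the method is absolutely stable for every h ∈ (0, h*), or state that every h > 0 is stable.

On y'=λy, z=hλ:
  y_{n+1} = y_n + z·[5/8·y_n + 3/8·y_{n+1}] ⇒ (1 − 3/8z)y_{n+1} = (1 + 5/8z)y_n
  Hence R(z) = (1 + 5/8z)/(1 − 3/8z).

Need |R(x)|<1, x<0.
x=-1.46: |R|=0.0565
R=−1: 1+5/8x = −1+3/8x ⇒ -1/4x=2 ⇒ x=2/(-1/4)=-8.0000
Confirm numerically:
  x=-7.900: |R|=0.99369 <1
  x=-5.762: |R|=0.82299 <1
  x=-3.202: |R|=0.45496 <1
  x=-8.510: |R|=1.03042 >1
  x=-8.067: |R|=1.00416 >1
So |R|<1 on (-8.0000, 0).

(-8.0000,0); λ=-11 ⇒ h* = (8)/11 = 0.7273.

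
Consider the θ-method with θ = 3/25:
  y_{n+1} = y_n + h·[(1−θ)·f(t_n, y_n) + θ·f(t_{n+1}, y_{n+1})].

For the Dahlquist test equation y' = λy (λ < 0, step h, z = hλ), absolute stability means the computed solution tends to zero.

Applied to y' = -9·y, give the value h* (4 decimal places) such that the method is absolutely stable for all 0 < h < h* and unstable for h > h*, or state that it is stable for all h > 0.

Set f=λy, z=hλ:
  y_{n+1} = y_n + z·[22/25·y_n + 3/25·y_{n+1}] ⇒ (1 − 3/25z)y_{n+1} = (1 + 22/25z)y_n
  so R(z) = (1 + 22/25z)/(1 − 3/25z).

Find x<0 with |R(x)|<1.
x=-0.88: |R|=0.2041
R=−1: 1+22/25x = −1+3/25x ⇒ -19/25x=2 ⇒ x=2/(-19/25)=-2.6316
Confirm numerically:
  x=-2.429: |R|=0.88079 <1
  x=-1.980: |R|=0.59987 <1
  x=-1.630: |R|=0.36333 <1
  x=-2.784: |R|=1.08683 >1
  x=-2.754: |R|=1.06993 >1
Stable set (-2.6316, 0).

(-2.6316,0); λ=-9 ⇒ h* = (50/19)/9 = 0.2924.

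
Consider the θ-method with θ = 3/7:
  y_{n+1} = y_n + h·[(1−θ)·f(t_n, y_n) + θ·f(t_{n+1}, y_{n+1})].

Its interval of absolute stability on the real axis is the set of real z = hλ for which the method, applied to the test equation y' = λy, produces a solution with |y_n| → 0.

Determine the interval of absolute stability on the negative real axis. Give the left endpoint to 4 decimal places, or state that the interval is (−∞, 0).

(-14.0000, 0).

Set f=λy, z=hλ:
  y_{n+1} = y_n + z·[4/7·y_n + 3/7·y_{n+1}] ⇒ (1 − 3/7z)y_{n+1} = (1 + 4/7z)y_n
  so R(z) = (1 + 4/7z)/(1 − 3/7z).

Boundary: |R(x)|=1, x<0.
x=-1.53: |R|=0.0759
R=−1: 1+4/7x = −1+3/7x ⇒ -1/7x=2 ⇒ x=2/(-1/7)=-14.0000
Confirm numerically:
  x=-13.839: |R|=0.99668 <1
  x=-12.061: |R|=0.95510 <1
  x=-10.186: |R|=0.89845 <1
  x=-9.893: |R|=0.88803 <1
  x=-14.098: |R|=1.00199 >1
  x=-14.033: |R|=1.00067 >1
Stable set (-14.0000, 0).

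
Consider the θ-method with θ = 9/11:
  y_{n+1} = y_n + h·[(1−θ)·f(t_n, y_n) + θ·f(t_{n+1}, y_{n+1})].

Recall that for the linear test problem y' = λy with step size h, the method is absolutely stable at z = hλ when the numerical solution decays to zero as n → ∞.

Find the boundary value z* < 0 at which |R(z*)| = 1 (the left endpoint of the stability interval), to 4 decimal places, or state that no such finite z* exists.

On y'=λy, z=hλ:
  y_{n+1} = y_n + z·[2/11·y_n + 9/11·y_{n+1}] ⇒ (1 − 9/11z)y_{n+1} = (1 + 2/11z)y_n
  Hence R(z) = (1 + 2/11z)/(1 − 9/11z).

Need |R(x)|<1, x<0.
x=-0.65: |R|=0.5757
x=-2: |R|=0.2414
x=-10: |R|=0.0891
x=-100: |R|=0.2075
θ=9/11≥1/2 ⇒ |1+2/11x|<|1−9/11x| ∀x<0 ⇒ unbounded interval.

interval (−∞, 0).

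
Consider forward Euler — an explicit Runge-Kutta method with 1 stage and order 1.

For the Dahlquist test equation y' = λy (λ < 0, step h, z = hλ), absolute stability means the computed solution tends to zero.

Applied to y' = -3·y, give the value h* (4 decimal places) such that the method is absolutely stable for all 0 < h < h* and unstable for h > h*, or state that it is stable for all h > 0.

On y'=λy, z=hλ:
  order 1, 1-stage ⇒ R(z)=1+z
  (e.g. R(-1.17)=-0.17000, |R|=0.17000)

Boundary: |R(x)|=1, x<0.
x=-1.17: |R|=0.1700
|R(-2.39)|=1.3900 |R(-1.51)|=0.5100 |R(-0.62)|=0.3800
Bisect:
  x_lo=-2.5833 |R|=1.5833  x_hi=-0.0532 |R|=0.9468
  mid=-1.31821 |R|=0.31821 →hi
  mid=-1.95074 |R|=0.95074 →hi
  mid=-2.26700 |R|=1.26700 →lo
  mid=-2.10887 |R|=1.10887 →lo
  mid=-2.02980 |R|=1.02980 →lo
  mid=-1.99027 |R|=0.99027 →hi
  mid=-2.01004 |R|=1.01004 →lo
  mid=-2.00015 |R|=1.00015 →lo
  mid=-1.99521 |R|=0.99521 →hi
  mid=-1.99768 |R|=0.99768 →hi
  ...
  [-2.00015,-2.00000] ⇒ x*=-2.0000
So |R|<1 on (-2.0000, 0).

(-2.0000,0); λ=-3 ⇒ h* = 0.6667.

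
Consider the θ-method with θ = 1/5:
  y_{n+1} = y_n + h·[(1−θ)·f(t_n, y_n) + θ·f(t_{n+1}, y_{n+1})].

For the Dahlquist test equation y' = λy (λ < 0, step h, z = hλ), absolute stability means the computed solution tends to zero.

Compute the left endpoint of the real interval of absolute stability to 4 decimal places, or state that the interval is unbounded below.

With y'=λy (z=hλ):
  y_{n+1} = y_n + z·[4/5·y_n + 1/5·y_{n+1}] ⇒ (1 − 1/5z)y_{n+1} = (1 + 4/5z)y_n
  R(z) = (1 + 4/5z)/(1 − 1/5z).

Solve |R(x)|<1 on ℝ⁻.
x=-1.12: |R|=0.0850
R=−1: 1+4/5x = −1+1/5x ⇒ -3/5x=2 ⇒ x=2/(-3/5)=-3.3333
Confirm numerically:
  x=-3.032: |R|=0.88745 <1
  x=-2.969: |R|=0.86284 <1
  x=-2.304: |R|=0.57722 <1
  x=-3.913: |R|=1.19511 >1
  x=-3.752: |R|=1.14351 >1
  x=-3.428: |R|=1.03370 >1
Stable set (-3.3333, 0).

z* = -3.3333.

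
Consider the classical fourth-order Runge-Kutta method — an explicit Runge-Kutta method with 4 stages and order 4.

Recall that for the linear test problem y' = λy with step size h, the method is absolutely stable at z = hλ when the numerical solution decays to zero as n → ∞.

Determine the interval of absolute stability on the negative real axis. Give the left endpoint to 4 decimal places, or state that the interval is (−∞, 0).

z∈(-2.7853,0).

Set f=λy, z=hλ:
  order 4, 4-stage ⇒ R(z)=1+z+z^2/2+z^3/6+z^4/24
  (e.g. R(-0.45)=0.63777, |R|=0.63777)

Solve |R(x)|<1 on ℝ⁻.
x=-0.45: |R|=0.6378
|R(-2.4)|=0.5584 |R(-1.65)|=0.2714 |R(-1.48)|=0.2748
Bisect:
  x_lo=-3.6663 |R|=3.3692  x_hi=-0.1039 |R|=0.9013
  mid=-1.88507 |R|=0.30138 →hi
  mid=-2.77567 |R|=0.98558 →hi
  mid=-3.22096 |R|=1.88165 →lo
  mid=-2.99831 |R|=1.37163 →lo
  mid=-2.88699 |R|=1.16447 →lo
  mid=-2.83133 |R|=1.07165 →lo
  mid=-2.80350 |R|=1.02779 →lo
  ...
  [-2.78545,-2.78523] ⇒ x*=-2.7853
So |R|<1 on (-2.7853, 0).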